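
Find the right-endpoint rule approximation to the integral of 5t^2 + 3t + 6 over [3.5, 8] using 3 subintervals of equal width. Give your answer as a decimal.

1099.125

Δt = (8 − 3.5)/3 = 1.5.
Right endpoints: 5, 6.5, 8.
f(5) = 146, f(6.5) = 236.75, f(8) = 350.
Sum = Δt · [f(5) + f(6.5) + f(8)].
Sum = 1099.125.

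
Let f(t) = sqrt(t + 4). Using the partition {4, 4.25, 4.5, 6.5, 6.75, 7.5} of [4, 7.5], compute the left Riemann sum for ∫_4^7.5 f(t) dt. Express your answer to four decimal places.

10.5253

Subinterval widths: 0.25, 0.25, 2, 0.25, 0.75.
Left endpoints: 4, 4.25, 4.5, 6.5, 6.75.
f(4) ≈ 2.8284, f(4.25) ≈ 2.8723, f(4.5) ≈ 2.9155, f(6.5) ≈ 3.2404, f(6.75) ≈ 3.2787.
Sum = Σ Δt_i · f(t_i).
Sum ≈ 10.5253.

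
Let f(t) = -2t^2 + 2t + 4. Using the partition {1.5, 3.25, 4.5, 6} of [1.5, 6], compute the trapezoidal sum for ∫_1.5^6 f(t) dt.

-93.5625

Subinterval widths: 1.75, 1.25, 1.5.
f(1.5) = 2.5, f(3.25) = -10.625, f(4.5) = -27.5, f(6) = -56.
On each subinterval the trapezoid contributes (Δt_i/2)·[f(t_{i-1}) + f(t_i)].
Sum = -93.5625.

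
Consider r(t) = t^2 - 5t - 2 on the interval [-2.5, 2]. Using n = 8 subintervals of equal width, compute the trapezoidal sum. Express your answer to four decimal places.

4.7373

Δt = (2 − (-2.5))/8 = 0.5625.
r(-2.5) = 16.75, r(-1.9375) = 11.44140625, r(-1.375) = 6.765625, r(-0.8125) = 2.72265625, r(-0.25) = -0.6875, r(0.3125) = -3.46484375, r(0.875) = -5.609375, r(1.4375) = -7.12109375, r(2) = -8.
T_8 = (Δt/2)·[r(t_0) + 2r(t_1) + ... + 2r(t_{7}) + r(t_8)].
Sum ≈ 4.7373.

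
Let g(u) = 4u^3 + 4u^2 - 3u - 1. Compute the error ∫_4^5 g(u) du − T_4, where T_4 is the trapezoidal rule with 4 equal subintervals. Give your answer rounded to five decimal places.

Exact integral: ∫_4^5 g(u) du ≈ 435.8333333.
T_4 = 436.4375.
Error ≈ 435.8333333 − 436.4375 ≈ -0.60417.

-0.60417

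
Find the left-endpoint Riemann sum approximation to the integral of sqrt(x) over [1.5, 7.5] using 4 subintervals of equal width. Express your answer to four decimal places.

Δx = (7.5 − 1.5)/4 = 1.5.
Left endpoints: 1.5, 3, 4.5, 6.
f(1.5) ≈ 1.2247, f(3) ≈ 1.7321, f(4.5) ≈ 2.1213, f(6) ≈ 2.4495.
Sum = Δx · [f(1.5) + f(3) + f(4.5) + f(6)].
Sum ≈ 11.2914.

11.2914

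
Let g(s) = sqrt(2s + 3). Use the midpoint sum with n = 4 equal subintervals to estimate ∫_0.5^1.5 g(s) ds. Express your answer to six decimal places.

2.232551

Δs = (1.5 − 0.5)/4 = 0.25.
Midpoints: 0.625, 0.875, 1.125, 1.375.
g(0.625) ≈ 2.061553, g(0.875) ≈ 2.179449, g(1.125) ≈ 2.291288, g(1.375) ≈ 2.397916.
Sum = Δs · [g(0.625) + g(0.875) + g(1.125) + g(1.375)].
Sum ≈ 2.232551.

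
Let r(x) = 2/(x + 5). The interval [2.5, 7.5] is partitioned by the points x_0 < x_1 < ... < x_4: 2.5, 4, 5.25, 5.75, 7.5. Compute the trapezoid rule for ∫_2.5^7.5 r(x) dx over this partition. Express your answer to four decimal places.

1.0256

Subinterval widths: 1.5, 1.25, 0.5, 1.75.
r(2.5) = 4/15, r(4) = 2/9, r(5.25) = 8/41, r(5.75) = 8/43, r(7.5) = 0.16.
On each subinterval the trapezoid contributes (Δx_i/2)·[r(x_{i-1}) + r(x_i)].
Sum ≈ 1.0256.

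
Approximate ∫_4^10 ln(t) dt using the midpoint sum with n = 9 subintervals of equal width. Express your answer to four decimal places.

11.4834

Δt = (10 − 4)/9 = 2/3.
Midpoints: 13/3, 5, 17/3, 19/3, 7, 23/3, 25/3, 9, 29/3.
f(13/3) ≈ 1.4663, f(5) ≈ 1.6094, f(17/3) ≈ 1.7346, f(19/3) ≈ 1.8458, f(7) ≈ 1.9459, f(23/3) ≈ 2.0369, f(25/3) ≈ 2.1203, f(9) ≈ 2.1972, f(29/3) ≈ 2.2687.
Sum = Δt · [f(13/3) + f(5) + f(17/3) + ...].
Sum ≈ 11.4834.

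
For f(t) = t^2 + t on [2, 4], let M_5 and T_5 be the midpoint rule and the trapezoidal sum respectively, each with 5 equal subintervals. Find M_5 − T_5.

M_5 = 24.64.
T_5 = 24.72.
M_5 − T_5 = -0.08.

-0.08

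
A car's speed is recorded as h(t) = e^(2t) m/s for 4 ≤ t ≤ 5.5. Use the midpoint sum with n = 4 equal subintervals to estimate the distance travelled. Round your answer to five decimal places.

Δt = (5.5 − 4)/4 = 0.375.
Midpoints: 4.1875, 4.5625, 4.9375, 5.3125.
h(4.1875) ≈ 4337.26828, h(4.5625) ≈ 9181.99702, h(4.9375) ≈ 19438.28784, h(5.3125) ≈ 41150.85568.
Sum = Δt · [h(4.1875) + h(4.5625) + h(4.9375) + h(5.3125)].
Sum ≈ 27790.65330.

27790.65330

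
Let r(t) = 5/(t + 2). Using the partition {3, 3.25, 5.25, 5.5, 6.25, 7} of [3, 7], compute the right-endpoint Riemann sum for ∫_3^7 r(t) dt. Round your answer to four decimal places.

2.6553

Subinterval widths: 0.25, 2, 0.25, 0.75, 0.75.
Right endpoints: 3.25, 5.25, 5.5, 6.25, 7.
r(3.25) = 20/21, r(5.25) = 20/29, r(5.5) = 2/3, r(6.25) = 20/33, r(7) = 5/9.
Sum = Σ Δt_i · r(t_i).
Sum ≈ 2.6553.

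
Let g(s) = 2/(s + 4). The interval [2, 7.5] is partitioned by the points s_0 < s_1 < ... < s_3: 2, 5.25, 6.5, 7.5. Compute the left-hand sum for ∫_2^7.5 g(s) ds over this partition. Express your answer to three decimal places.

Subinterval widths: 3.25, 1.25, 1.
Left endpoints: 2, 5.25, 6.5.
g(2) = 1/3, g(5.25) = 8/37, g(6.5) = 4/21.
Sum = Σ Δs_i · g(s_i).
Sum ≈ 1.544.

1.544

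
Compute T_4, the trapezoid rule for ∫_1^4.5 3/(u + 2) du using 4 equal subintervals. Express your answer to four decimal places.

Δu = (4.5 − 1)/4 = 0.875.
f(1) = 1, f(1.875) = 24/31, f(2.75) = 12/19, f(3.625) = 8/15, f(4.5) = 6/13.
T_4 = (Δu/2)·[f(u_0) + 2f(u_1) + 2f(u_2) + 2f(u_3) + f(u_4)].
Sum ≈ 2.3361.

2.3361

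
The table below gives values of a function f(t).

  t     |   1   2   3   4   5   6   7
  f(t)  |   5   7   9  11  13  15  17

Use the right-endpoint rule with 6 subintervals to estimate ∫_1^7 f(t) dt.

Δt = 1.
Sum = 1·[7 + 9 + 11 + 13 + 15 + 17] = 72.

72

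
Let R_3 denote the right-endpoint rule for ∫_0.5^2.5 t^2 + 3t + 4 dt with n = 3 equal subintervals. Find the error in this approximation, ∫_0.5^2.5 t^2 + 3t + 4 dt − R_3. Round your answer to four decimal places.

Exact integral: ∫_0.5^2.5 f(t) dt ≈ 22.166667.
R_3 ≈ 26.314815.
Error ≈ 22.166667 − 26.314815 ≈ -4.1481.

-4.1481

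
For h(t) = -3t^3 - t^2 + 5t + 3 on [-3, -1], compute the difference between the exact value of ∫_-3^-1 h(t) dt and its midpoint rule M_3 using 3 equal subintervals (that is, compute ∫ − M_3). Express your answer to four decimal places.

Exact integral: ∫_-3^-1 h(t) dt ≈ 37.333333.
M_3 ≈ 36.074074.
Error ≈ 37.333333 − 36.074074 ≈ 1.2593.

1.2593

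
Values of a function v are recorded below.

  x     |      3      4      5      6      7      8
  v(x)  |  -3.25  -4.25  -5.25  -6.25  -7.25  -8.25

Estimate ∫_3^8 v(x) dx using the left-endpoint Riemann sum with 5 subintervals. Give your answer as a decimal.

Δx = 1.
Sum = 1·[(-3.25) + (-4.25) + (-5.25) + (-6.25) + (-7.25)] = -26.25.

-26.25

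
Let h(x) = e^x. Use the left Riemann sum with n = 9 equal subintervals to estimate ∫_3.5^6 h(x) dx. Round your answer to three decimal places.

Δx = (6 − 3.5)/9 = 5/18.
Left endpoints: 3.5, 34/9, 73/18, 13/3, 83/18, 44/9, 31/6, 49/9, 103/18.
h(3.5) ≈ 33.115, h(34/9) ≈ 43.719, h(73/18) ≈ 57.717, h(13/3) ≈ 76.198, h(83/18) ≈ 100.596, h(44/9) ≈ 132.806, h(31/6) ≈ 175.329, h(49/9) ≈ 231.469, h(103/18) ≈ 305.583.
Sum = Δx · [h(3.5) + h(34/9) + h(73/18) + ...].
Sum ≈ 321.259.

321.259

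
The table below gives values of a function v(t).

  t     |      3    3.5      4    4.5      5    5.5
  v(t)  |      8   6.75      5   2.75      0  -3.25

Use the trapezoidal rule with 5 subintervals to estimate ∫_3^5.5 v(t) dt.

Δt = 0.5.
T_5 = (0.5/2)·[8 + 2·6.75 + 2·5 + 2·2.75 + 2·0 + (-3.25)] = 8.4375.

8.4375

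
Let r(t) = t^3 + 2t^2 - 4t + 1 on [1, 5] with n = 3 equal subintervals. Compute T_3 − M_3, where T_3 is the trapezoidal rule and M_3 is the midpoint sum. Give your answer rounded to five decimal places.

T_3 ≈ 207.7037037.
M_3 ≈ 188.1481481.
T_3 − M_3 ≈ 19.55556.

19.55556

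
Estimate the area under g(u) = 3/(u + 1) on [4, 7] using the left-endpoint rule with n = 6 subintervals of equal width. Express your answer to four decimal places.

1.4678

Δu = (7 − 4)/6 = 0.5.
Left endpoints: 4, 4.5, 5, 5.5, 6, 6.5.
g(4) = 0.6, g(4.5) = 6/11, g(5) = 0.5, g(5.5) = 6/13, g(6) = 3/7, g(6.5) = 0.4.
Sum = Δu · [g(4) + g(4.5) + g(5) + ...].
Sum ≈ 1.4678.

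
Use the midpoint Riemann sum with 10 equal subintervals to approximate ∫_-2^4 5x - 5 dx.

Δx = (4 − (-2))/10 = 0.6.
Midpoints: -1.7, -1.1, -0.5, 0.1, 0.7, 1.3, 1.9, 2.5, 3.1, 3.7.
f(-1.7) = -13.5, f(-1.1) = -10.5, f(-0.5) = -7.5, f(0.1) = -4.5, f(0.7) = -1.5, f(1.3) = 1.5, f(1.9) = 4.5, f(2.5) = 7.5, f(3.1) = 10.5, f(3.7) = 13.5.
Sum = Δx · [f(-1.7) + f(-1.1) + f(-0.5) + ...].
Sum = 0.

0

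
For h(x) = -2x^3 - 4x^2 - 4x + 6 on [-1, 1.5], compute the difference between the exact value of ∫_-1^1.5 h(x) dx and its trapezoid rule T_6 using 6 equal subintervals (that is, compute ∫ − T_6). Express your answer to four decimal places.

Exact integral: ∫_-1^1.5 h(x) dx ≈ 4.635417.
T_6 ≈ 4.237558.
Error ≈ 4.635417 − 4.237558 ≈ 0.3979.

0.3979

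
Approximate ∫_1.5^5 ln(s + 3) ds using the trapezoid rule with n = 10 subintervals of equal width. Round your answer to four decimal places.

Δs = (5 − 1.5)/10 = 0.35.
f(1.5) ≈ 1.5041, f(1.85) ≈ 1.5790, f(2.2) ≈ 1.6487, f(2.55) ≈ 1.7138, f(2.9) ≈ 1.7750, f(3.25) ≈ 1.8326, f(3.6) ≈ 1.8871, f(3.95) ≈ 1.9387, f(4.3) ≈ 1.9879, f(4.65) ≈ 2.0347, f(5) ≈ 2.0794.
T_10 = (Δs/2)·[f(s_0) + 2f(s_1) + ... + 2f(s_{9}) + f(s_10)].
Sum ≈ 6.3662.

6.3662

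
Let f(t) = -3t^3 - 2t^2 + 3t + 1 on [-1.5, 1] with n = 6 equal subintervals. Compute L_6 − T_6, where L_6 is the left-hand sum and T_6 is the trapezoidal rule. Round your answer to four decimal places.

0.6510

L_6 ≈ 1.424334.
T_6 ≈ 0.773293.
L_6 − T_6 ≈ 0.6510.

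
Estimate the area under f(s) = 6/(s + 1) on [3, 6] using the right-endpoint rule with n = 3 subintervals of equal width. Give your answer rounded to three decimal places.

Δs = (6 − 3)/3 = 1.
Right endpoints: 4, 5, 6.
f(4) = 1.2, f(5) = 1, f(6) = 6/7.
Sum = Δs · [f(4) + f(5) + f(6)].
Sum ≈ 3.057.

3.057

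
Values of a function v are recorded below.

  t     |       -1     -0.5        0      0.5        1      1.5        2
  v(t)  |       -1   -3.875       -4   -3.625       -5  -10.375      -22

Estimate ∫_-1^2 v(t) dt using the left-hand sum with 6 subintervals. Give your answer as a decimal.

Δt = 0.5.
Sum = 0.5·[(-1) + (-3.875) + (-4) + (-3.625) + (-5) + (-10.375)] = -13.9375.

-13.9375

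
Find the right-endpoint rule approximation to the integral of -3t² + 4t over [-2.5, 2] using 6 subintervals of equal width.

-20.109375

Δt = (2 − (-2.5))/6 = 0.75.
Right endpoints: -1.75, -1, -0.25, 0.5, 1.25, 2.
f(-1.75) = -16.1875, f(-1) = -7, f(-0.25) = -1.1875, f(0.5) = 1.25, f(1.25) = 0.3125, f(2) = -4.
Sum = Δt · [f(-1.75) + f(-1) + f(-0.25) + ...].
Sum = -20.109375.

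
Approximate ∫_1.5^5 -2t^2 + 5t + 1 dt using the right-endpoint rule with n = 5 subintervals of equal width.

Δt = (5 − 1.5)/5 = 0.7.
Right endpoints: 2.2, 2.9, 3.6, 4.3, 5.
f(2.2) = 2.32, f(2.9) = -1.32, f(3.6) = -6.92, f(4.3) = -14.48, f(5) = -24.
Sum = Δt · [f(2.2) + f(2.9) + f(3.6) + f(4.3) + f(5)].
Sum = -31.08.

-31.08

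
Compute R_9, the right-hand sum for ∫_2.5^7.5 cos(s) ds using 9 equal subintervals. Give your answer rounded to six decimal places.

Δs = (7.5 − 2.5)/9 = 5/9.
Right endpoints: 55/18, 65/18, 25/6, 85/18, 95/18, 35/6, 115/18, 125/18, 7.5.
f(55/18) ≈ -0.996301, f(65/18) ≈ -0.891786, f(25/6) ≈ -0.519036, f(85/18) ≈ 0.009833, f(95/18) ≈ 0.535744, f(35/6) ≈ 0.900511, f(115/18) ≈ 0.994419, f(125/18) ≈ 0.789220, f(7.5) ≈ 0.346635.
Sum = Δs · [f(55/18) + f(65/18) + f(25/6) + ...].
Sum ≈ 0.649577.

0.649577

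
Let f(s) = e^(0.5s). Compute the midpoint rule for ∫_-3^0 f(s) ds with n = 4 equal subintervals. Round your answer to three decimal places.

Δs = (0 − (-3))/4 = 0.75.
Midpoints: -2.625, -1.875, -1.125, -0.375.
f(-2.625) ≈ 0.269, f(-1.875) ≈ 0.392, f(-1.125) ≈ 0.570, f(-0.375) ≈ 0.829.
Sum = Δs · [f(-2.625) + f(-1.875) + f(-1.125) + f(-0.375)].
Sum ≈ 1.545.

1.545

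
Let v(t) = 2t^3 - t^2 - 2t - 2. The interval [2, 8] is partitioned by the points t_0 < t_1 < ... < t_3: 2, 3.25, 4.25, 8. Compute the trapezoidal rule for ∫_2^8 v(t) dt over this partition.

Subinterval widths: 1.25, 1, 3.75.
v(2) = 6, v(3.25) = 49.59375, v(4.25) = 124.96875, v(8) = 942.
On each subinterval the trapezoid contributes (Δt_i/2)·[v(t_{i-1}) + v(t_i)].
Sum = 2122.59375.

2122.59375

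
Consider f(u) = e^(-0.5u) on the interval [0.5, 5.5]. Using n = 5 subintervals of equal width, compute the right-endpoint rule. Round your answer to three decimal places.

Δu = (5.5 − 0.5)/5 = 1.
Right endpoints: 1.5, 2.5, 3.5, 4.5, 5.5.
f(1.5) ≈ 0.472, f(2.5) ≈ 0.287, f(3.5) ≈ 0.174, f(4.5) ≈ 0.105, f(5.5) ≈ 0.064.
Sum = Δu · [f(1.5) + f(2.5) + f(3.5) + f(4.5) + f(5.5)].
Sum ≈ 1.102.

1.102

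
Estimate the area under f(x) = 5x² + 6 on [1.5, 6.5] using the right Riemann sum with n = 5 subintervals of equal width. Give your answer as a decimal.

586.25

Δx = (6.5 − 1.5)/5 = 1.
Right endpoints: 2.5, 3.5, 4.5, 5.5, 6.5.
f(2.5) = 37.25, f(3.5) = 67.25, f(4.5) = 107.25, f(5.5) = 157.25, f(6.5) = 217.25.
Sum = Δx · [f(2.5) + f(3.5) + f(4.5) + f(5.5) + f(6.5)].
Sum = 586.25.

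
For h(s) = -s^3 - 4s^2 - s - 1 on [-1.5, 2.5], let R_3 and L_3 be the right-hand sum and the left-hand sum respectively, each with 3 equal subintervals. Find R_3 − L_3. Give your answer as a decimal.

-52

R_3 ≈ -72.35185.
L_3 ≈ -20.35185.
R_3 − L_3 = -52.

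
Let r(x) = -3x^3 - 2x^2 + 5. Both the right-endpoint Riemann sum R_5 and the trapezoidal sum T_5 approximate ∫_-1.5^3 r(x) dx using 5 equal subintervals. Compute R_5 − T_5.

-47.08125

R_5 = -107.1.
T_5 = -60.01875.
R_5 − T_5 = -47.08125.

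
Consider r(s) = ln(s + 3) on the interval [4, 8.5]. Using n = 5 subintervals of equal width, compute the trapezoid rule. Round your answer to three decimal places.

Δs = (8.5 − 4)/5 = 0.9.
r(4) ≈ 1.946, r(4.9) ≈ 2.067, r(5.8) ≈ 2.175, r(6.7) ≈ 2.272, r(7.6) ≈ 2.361, r(8.5) ≈ 2.442.
T_5 = (Δs/2)·[r(s_0) + 2r(s_1) + ... + 2r(s_{4}) + r(s_5)].
Sum ≈ 9.962.

9.962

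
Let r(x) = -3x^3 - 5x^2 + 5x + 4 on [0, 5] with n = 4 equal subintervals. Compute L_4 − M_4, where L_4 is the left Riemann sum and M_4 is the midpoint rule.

243.1640625

L_4 = -333.515625.
M_4 = -576.6796875.
L_4 − M_4 = 243.1640625.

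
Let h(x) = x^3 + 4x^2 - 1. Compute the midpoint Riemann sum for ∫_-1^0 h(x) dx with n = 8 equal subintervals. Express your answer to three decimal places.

Δx = (0 − (-1))/8 = 0.125.
Midpoints: -0.9375, -0.8125, -0.6875, -0.5625, -0.4375, -0.3125, -0.1875, -0.0625.
h(-0.9375) = 6929/4096, h(-0.8125) = 4523/4096, h(-0.6875) = 2317/4096, h(-0.5625) = 359/4096, h(-0.4375) = -1303/4096, h(-0.3125) = -2621/4096, h(-0.1875) = -3547/4096, h(-0.0625) = -4033/4096.
Sum = Δx · [h(-0.9375) + h(-0.8125) + h(-0.6875) + ...].
Sum ≈ 0.080.

0.080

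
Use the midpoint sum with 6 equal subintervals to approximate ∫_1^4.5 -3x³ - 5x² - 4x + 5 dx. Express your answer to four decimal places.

-475.0526

Δx = (4.5 − 1)/6 = 7/12.
Midpoints: 31/24, 1.875, 59/24, 73/24, 3.625, 101/24.
f(31/24) = -68999/4608, f(1.875) = -20405/512, f(59/24) = -122297/1536, f(73/24) = -635201/4608, f(3.625) = -111671/512, f(101/24) = -497623/1536.
Sum = Δx · [f(31/24) + f(1.875) + f(59/24) + ...].
Sum ≈ -475.0526.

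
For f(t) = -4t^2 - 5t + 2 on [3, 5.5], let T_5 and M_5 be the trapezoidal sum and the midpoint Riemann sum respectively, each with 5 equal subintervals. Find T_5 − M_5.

-0.625

T_5 = -234.375.
M_5 = -233.75.
T_5 − M_5 = -0.625.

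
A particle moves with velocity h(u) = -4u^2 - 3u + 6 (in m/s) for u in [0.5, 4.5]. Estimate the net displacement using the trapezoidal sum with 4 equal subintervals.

Δu = (4.5 − 0.5)/4 = 1.
h(0.5) = 3.5, h(1.5) = -7.5, h(2.5) = -26.5, h(3.5) = -53.5, h(4.5) = -88.5.
T_4 = (Δu/2)·[h(u_0) + 2h(u_1) + 2h(u_2) + 2h(u_3) + h(u_4)].
Sum = -130.

-130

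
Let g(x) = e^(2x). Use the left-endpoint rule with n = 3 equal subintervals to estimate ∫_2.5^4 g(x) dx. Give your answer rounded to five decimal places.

Δx = (4 − 2.5)/3 = 0.5.
Left endpoints: 2.5, 3, 3.5.
g(2.5) ≈ 148.41316, g(3) ≈ 403.42879, g(3.5) ≈ 1096.63316.
Sum = Δx · [g(2.5) + g(3) + g(3.5)].
Sum ≈ 824.23756.

824.23756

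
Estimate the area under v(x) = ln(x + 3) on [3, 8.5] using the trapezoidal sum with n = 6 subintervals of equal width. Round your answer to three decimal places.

Δx = (8.5 − 3)/6 = 11/12.
v(3) ≈ 1.792, v(47/12) ≈ 1.934, v(29/6) ≈ 2.058, v(5.75) ≈ 2.169, v(20/3) ≈ 2.269, v(91/12) ≈ 2.359, v(8.5) ≈ 2.442.
T_6 = (Δx/2)·[v(x_0) + 2v(x_1) + ... + 2v(x_{5}) + v(x_6)].
Sum ≈ 11.831.

11.831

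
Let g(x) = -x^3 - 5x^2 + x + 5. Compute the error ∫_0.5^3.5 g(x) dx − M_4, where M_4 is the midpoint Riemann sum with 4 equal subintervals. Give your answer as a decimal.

Exact integral: ∫_0.5^3.5 g(x) dx = -87.75.
M_4 = -86.203125.
Error = -87.75 − (-86.203125) = -1.546875.

-1.546875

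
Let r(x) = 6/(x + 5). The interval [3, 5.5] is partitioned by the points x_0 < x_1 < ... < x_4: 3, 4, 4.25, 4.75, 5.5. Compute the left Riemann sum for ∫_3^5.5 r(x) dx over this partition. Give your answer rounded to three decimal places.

Subinterval widths: 1, 0.25, 0.5, 0.75.
Left endpoints: 3, 4, 4.25, 4.75.
r(3) = 0.75, r(4) = 2/3, r(4.25) = 24/37, r(4.75) = 8/13.
Sum = Σ Δx_i · r(x_i).
Sum ≈ 1.703.

1.703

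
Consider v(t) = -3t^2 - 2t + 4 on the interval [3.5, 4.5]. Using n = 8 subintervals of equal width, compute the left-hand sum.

Δt = (4.5 − 3.5)/8 = 0.125.
Left endpoints: 3.5, 3.625, 3.75, 3.875, 4, 4.125, 4.25, 4.375.
v(3.5) = -39.75, v(3.625) = -42.671875, v(3.75) = -45.6875, v(3.875) = -48.796875, v(4) = -52, v(4.125) = -55.296875, v(4.25) = -58.6875, v(4.375) = -62.171875.
Sum = Δt · [v(3.5) + v(3.625) + v(3.75) + ...].
Sum = -50.6328125.

-50.6328125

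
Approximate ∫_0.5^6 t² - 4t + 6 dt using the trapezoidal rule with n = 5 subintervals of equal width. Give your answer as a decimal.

34.5675

Δt = (6 − 0.5)/5 = 1.1.
f(0.5) = 4.25, f(1.6) = 2.16, f(2.7) = 2.49, f(3.8) = 5.24, f(4.9) = 10.41, f(6) = 18.
T_5 = (Δt/2)·[f(t_0) + 2f(t_1) + ... + 2f(t_{4}) + f(t_5)].
Sum = 34.5675.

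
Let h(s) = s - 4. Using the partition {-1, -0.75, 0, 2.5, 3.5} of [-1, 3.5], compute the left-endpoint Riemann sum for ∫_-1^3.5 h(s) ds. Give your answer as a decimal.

Subinterval widths: 0.25, 0.75, 2.5, 1.
Left endpoints: -1, -0.75, 0, 2.5.
h(-1) = -5, h(-0.75) = -4.75, h(0) = -4, h(2.5) = -1.5.
Sum = Σ Δs_i · h(s_i).
Sum = -16.3125.

-16.3125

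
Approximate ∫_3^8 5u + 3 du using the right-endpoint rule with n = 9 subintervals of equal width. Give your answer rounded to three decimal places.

159.444

Δu = (8 − 3)/9 = 5/9.
Right endpoints: 32/9, 37/9, 14/3, 47/9, 52/9, 19/3, 62/9, 67/9, 8.
f(32/9) = 187/9, f(37/9) = 212/9, f(14/3) = 79/3, f(47/9) = 262/9, f(52/9) = 287/9, f(19/3) = 104/3, f(62/9) = 337/9, f(67/9) = 362/9, f(8) = 43.
Sum = Δu · [f(32/9) + f(37/9) + f(14/3) + ...].
Sum ≈ 159.444.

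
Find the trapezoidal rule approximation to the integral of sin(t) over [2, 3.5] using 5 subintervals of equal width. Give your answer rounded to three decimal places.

Δt = (3.5 − 2)/5 = 0.3.
f(2) ≈ 0.909, f(2.3) ≈ 0.746, f(2.6) ≈ 0.516, f(2.9) ≈ 0.239, f(3.2) ≈ -0.058, f(3.5) ≈ -0.351.
T_5 = (Δt/2)·[f(t_0) + 2f(t_1) + ... + 2f(t_{4}) + f(t_5)].
Sum ≈ 0.516.

0.516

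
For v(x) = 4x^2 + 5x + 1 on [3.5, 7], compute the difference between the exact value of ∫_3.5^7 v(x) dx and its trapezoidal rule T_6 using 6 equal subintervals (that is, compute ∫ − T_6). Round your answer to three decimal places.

Exact integral: ∫_3.5^7 v(x) dx ≈ 495.54167.
T_6 ≈ 496.33565.
Error ≈ 495.54167 − 496.33565 ≈ -0.794.

-0.794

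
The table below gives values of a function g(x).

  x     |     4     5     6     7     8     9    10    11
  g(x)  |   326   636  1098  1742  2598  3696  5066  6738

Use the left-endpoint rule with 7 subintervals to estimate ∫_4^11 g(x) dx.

Δx = 1.
Sum = 1·[326 + 636 + 1098 + 1742 + 2598 + 3696 + 5066] = 15162.

15162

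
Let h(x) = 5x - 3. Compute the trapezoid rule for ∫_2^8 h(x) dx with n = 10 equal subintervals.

132

Δx = (8 − 2)/10 = 0.6.
h(2) = 7, h(2.6) = 10, h(3.2) = 13, h(3.8) = 16, h(4.4) = 19, h(5) = 22, h(5.6) = 25, h(6.2) = 28, h(6.8) = 31, h(7.4) = 34, h(8) = 37.
T_10 = (Δx/2)·[h(x_0) + 2h(x_1) + ... + 2h(x_{9}) + h(x_10)].
Sum = 132.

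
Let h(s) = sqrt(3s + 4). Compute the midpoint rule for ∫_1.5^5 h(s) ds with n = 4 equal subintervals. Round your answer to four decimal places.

Δs = (5 − 1.5)/4 = 0.875.
Midpoints: 1.9375, 2.8125, 3.6875, 4.5625.
h(1.9375) ≈ 3.1325, h(2.8125) ≈ 3.5267, h(3.6875) ≈ 3.8810, h(4.5625) ≈ 4.2057.
Sum = Δs · [h(1.9375) + h(2.8125) + h(3.6875) + h(4.5625)].
Sum ≈ 12.9026.

12.9026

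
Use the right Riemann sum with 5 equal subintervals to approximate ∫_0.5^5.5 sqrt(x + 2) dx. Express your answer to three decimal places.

11.625

Δx = (5.5 − 0.5)/5 = 1.
Right endpoints: 1.5, 2.5, 3.5, 4.5, 5.5.
f(1.5) ≈ 1.871, f(2.5) ≈ 2.121, f(3.5) ≈ 2.345, f(4.5) ≈ 2.550, f(5.5) ≈ 2.739.
Sum = Δx · [f(1.5) + f(2.5) + f(3.5) + f(4.5) + f(5.5)].
Sum ≈ 11.625.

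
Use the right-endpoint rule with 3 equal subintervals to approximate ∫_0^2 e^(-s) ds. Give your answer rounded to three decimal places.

0.608

Δs = (2 − 0)/3 = 2/3.
Right endpoints: 2/3, 4/3, 2.
f(2/3) ≈ 0.513, f(4/3) ≈ 0.264, f(2) ≈ 0.135.
Sum = Δs · [f(2/3) + f(4/3) + f(2)].
Sum ≈ 0.608.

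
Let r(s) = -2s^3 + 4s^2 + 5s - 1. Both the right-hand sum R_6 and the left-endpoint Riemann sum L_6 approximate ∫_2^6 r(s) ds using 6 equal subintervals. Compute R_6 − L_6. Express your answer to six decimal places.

-178.666667

R_6 ≈ -381.92592593.
L_6 ≈ -203.25925926.
R_6 − L_6 ≈ -178.666667.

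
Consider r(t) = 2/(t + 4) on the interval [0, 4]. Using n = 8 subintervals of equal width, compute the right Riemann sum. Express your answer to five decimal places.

1.32574

Δt = (4 − 0)/8 = 0.5.
Right endpoints: 0.5, 1, 1.5, 2, 2.5, 3, 3.5, 4.
r(0.5) = 4/9, r(1) = 0.4, r(1.5) = 4/11, r(2) = 1/3, r(2.5) = 4/13, r(3) = 2/7, r(3.5) = 4/15, r(4) = 0.25.
Sum = Δt · [r(0.5) + r(1) + r(1.5) + ...].
Sum ≈ 1.32574.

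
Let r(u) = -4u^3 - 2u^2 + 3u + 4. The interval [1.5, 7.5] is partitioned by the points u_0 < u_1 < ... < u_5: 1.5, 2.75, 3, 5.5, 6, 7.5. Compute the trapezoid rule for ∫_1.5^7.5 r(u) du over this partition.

Subinterval widths: 1.25, 0.25, 2.5, 0.5, 1.5.
r(1.5) = -9.5, r(2.75) = -86.0625, r(3) = -113, r(5.5) = -705.5, r(6) = -914, r(7.5) = -1773.5.
On each subinterval the trapezoid contributes (Δu_i/2)·[r(u_{i-1}) + r(u_i)].
Sum = -3528.234375.

-3528.234375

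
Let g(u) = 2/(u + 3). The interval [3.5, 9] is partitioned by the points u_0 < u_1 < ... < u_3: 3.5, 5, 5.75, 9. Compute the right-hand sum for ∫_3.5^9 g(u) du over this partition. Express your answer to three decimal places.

1.088

Subinterval widths: 1.5, 0.75, 3.25.
Right endpoints: 5, 5.75, 9.
g(5) = 0.25, g(5.75) = 8/35, g(9) = 1/6.
Sum = Σ Δu_i · g(u_i).
Sum ≈ 1.088.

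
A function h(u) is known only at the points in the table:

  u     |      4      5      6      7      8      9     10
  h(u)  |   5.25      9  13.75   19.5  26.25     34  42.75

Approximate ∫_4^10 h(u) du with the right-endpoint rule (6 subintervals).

145.25

Δu = 1.
Sum = 1·[9 + 13.75 + 19.5 + 26.25 + 34 + 42.75] = 145.25.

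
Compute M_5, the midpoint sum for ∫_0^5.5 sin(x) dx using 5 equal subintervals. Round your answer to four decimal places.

Δx = (5.5 − 0)/5 = 1.1.
Midpoints: 0.55, 1.65, 2.75, 3.85, 4.95.
f(0.55) ≈ 0.5227, f(1.65) ≈ 0.9969, f(2.75) ≈ 0.3817, f(3.85) ≈ -0.6506, f(4.95) ≈ -0.9719.
Sum = Δx · [f(0.55) + f(1.65) + f(2.75) + f(3.85) + f(4.95)].
Sum ≈ 0.3066.

0.3066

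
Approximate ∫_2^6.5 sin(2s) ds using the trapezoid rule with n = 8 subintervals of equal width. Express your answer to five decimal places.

-0.69643

Δs = (6.5 − 2)/8 = 0.5625.
f(2) ≈ -0.75680, f(2.5625) ≈ -0.91608, f(3.125) ≈ -0.03318, f(3.6875) ≈ 0.88746, f(4.25) ≈ 0.79849, f(4.8125) ≈ -0.19889, f(5.375) ≈ -0.97000, f(5.9375) ≈ -0.63759, f(6.5) ≈ 0.42017.
T_8 = (Δs/2)·[f(s_0) + 2f(s_1) + ... + 2f(s_{7}) + f(s_8)].
Sum ≈ -0.69643.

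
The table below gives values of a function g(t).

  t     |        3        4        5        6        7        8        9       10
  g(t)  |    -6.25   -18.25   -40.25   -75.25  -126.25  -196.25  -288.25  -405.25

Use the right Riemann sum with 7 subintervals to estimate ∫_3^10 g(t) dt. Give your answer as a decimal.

Δt = 1.
Sum = 1·[(-18.25) + (-40.25) + (-75.25) + (-126.25) + (-196.25) + (-288.25) + (-405.25)] = -1149.75.

-1149.75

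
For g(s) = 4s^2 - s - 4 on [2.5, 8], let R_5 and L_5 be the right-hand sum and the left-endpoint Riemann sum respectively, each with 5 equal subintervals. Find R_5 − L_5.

R_5 = 739.42.
L_5 = 491.37.
R_5 − L_5 = 248.05.

248.05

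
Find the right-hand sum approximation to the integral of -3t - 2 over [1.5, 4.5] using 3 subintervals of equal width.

Δt = (4.5 − 1.5)/3 = 1.
Right endpoints: 2.5, 3.5, 4.5.
f(2.5) = -9.5, f(3.5) = -12.5, f(4.5) = -15.5.
Sum = Δt · [f(2.5) + f(3.5) + f(4.5)].
Sum = -37.5.

-37.5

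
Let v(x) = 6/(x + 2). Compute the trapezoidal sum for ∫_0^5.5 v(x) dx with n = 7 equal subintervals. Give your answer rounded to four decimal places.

Δx = (5.5 − 0)/7 = 11/14.
v(0) = 3, v(11/14) = 28/13, v(11/7) = 1.68, v(33/14) = 84/61, v(22/7) = 7/6, v(55/14) = 84/83, v(33/7) = 42/47, v(5.5) = 0.8.
T_7 = (Δx/2)·[v(x_0) + 2v(x_1) + ... + 2v(x_{6}) + v(x_7)].
Sum ≈ 8.0011.

8.0011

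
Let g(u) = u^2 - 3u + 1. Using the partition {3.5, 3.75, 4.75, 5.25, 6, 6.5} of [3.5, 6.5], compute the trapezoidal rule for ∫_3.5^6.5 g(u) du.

35.53125

Subinterval widths: 0.25, 1, 0.5, 0.75, 0.5.
g(3.5) = 2.75, g(3.75) = 3.8125, g(4.75) = 9.3125, g(5.25) = 12.8125, g(6) = 19, g(6.5) = 23.75.
On each subinterval the trapezoid contributes (Δu_i/2)·[g(u_{i-1}) + g(u_i)].
Sum = 35.53125.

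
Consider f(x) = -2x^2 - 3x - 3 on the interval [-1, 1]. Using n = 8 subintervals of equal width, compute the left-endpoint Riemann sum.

-6.625

Δx = (1 − (-1))/8 = 0.25.
Left endpoints: -1, -0.75, -0.5, -0.25, 0, 0.25, 0.5, 0.75.
f(-1) = -2, f(-0.75) = -1.875, f(-0.5) = -2, f(-0.25) = -2.375, f(0) = -3, f(0.25) = -3.875, f(0.5) = -5, f(0.75) = -6.375.
Sum = Δx · [f(-1) + f(-0.75) + f(-0.5) + ...].
Sum = -6.625.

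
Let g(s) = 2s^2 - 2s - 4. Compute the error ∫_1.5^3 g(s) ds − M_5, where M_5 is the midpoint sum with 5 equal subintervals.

0.0225

Exact integral: ∫_1.5^3 g(s) ds = 3.
M_5 = 2.9775.
Error = 3 − 2.9775 = 0.0225.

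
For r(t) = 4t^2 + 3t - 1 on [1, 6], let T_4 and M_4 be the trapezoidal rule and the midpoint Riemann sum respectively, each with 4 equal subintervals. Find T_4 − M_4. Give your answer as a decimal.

7.8125

T_4 = 339.375.
M_4 = 331.5625.
T_4 − M_4 = 7.8125.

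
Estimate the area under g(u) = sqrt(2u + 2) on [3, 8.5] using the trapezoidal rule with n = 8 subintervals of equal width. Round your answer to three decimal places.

Δu = (8.5 − 3)/8 = 0.6875.
g(3) ≈ 2.828, g(3.6875) ≈ 3.062, g(4.375) ≈ 3.279, g(5.0625) ≈ 3.482, g(5.75) ≈ 3.674, g(6.4375) ≈ 3.857, g(7.125) ≈ 4.031, g(7.8125) ≈ 4.198, g(8.5) ≈ 4.359.
T_8 = (Δu/2)·[g(u_0) + 2g(u_1) + ... + 2g(u_{7}) + g(u_8)].
Sum ≈ 20.059.

20.059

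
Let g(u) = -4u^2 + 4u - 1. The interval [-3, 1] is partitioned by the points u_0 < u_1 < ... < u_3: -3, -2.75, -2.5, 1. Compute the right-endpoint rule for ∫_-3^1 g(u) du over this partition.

Subinterval widths: 0.25, 0.25, 3.5.
Right endpoints: -2.75, -2.5, 1.
g(-2.75) = -42.25, g(-2.5) = -36, g(1) = -1.
Sum = Σ Δu_i · g(u_i).
Sum = -23.0625.

-23.0625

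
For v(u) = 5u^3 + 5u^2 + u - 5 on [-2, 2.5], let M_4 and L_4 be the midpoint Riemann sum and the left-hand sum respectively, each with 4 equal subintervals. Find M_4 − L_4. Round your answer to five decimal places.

M_4 ≈ 42.6752930.
L_4 ≈ -20.1708984.
M_4 − L_4 ≈ 62.84619.

62.84619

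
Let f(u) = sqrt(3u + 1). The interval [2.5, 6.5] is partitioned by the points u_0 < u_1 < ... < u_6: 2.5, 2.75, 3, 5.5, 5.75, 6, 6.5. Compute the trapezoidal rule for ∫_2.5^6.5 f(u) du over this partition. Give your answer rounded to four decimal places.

Subinterval widths: 0.25, 0.25, 2.5, 0.25, 0.25, 0.5.
f(2.5) ≈ 2.9155, f(2.75) ≈ 3.0414, f(3) ≈ 3.1623, f(5.5) ≈ 4.1833, f(5.75) ≈ 4.2720, f(6) ≈ 4.3589, f(6.5) ≈ 4.5277.
On each subinterval the trapezoid contributes (Δu_i/2)·[f(u_{i-1}) + f(u_i)].
Sum ≈ 15.0595.

15.0595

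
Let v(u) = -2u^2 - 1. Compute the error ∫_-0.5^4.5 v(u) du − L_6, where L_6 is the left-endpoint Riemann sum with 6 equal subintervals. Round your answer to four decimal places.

Exact integral: ∫_-0.5^4.5 v(u) du ≈ -65.833333.
L_6 ≈ -50.324074.
Error ≈ -65.833333 − (-50.324074) ≈ -15.5093.

-15.5093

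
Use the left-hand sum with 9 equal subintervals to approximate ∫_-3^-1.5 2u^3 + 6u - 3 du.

Δu = (-1.5 − (-3))/9 = 1/6.
Left endpoints: -3, -17/6, -8/3, -2.5, -7/3, -13/6, -2, -11/6, -5/3.
f(-3) = -75, f(-17/6) = -7073/108, f(-8/3) = -1537/27, f(-2.5) = -49.25, f(-7/3) = -1145/27, f(-13/6) = -3925/108, f(-2) = -31, f(-11/6) = -2843/108, f(-5/3) = -601/27.
Sum = Δu · [f(-3) + f(-17/6) + f(-8/3) + ...].
Sum = -67.5.

-67.5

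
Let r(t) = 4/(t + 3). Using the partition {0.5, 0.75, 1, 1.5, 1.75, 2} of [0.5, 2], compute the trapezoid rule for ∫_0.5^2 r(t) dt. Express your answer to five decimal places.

1.42838

Subinterval widths: 0.25, 0.25, 0.5, 0.25, 0.25.
r(0.5) = 8/7, r(0.75) = 16/15, r(1) = 1, r(1.5) = 8/9, r(1.75) = 16/19, r(2) = 0.8.
On each subinterval the trapezoid contributes (Δt_i/2)·[r(t_{i-1}) + r(t_i)].
Sum ≈ 1.42838.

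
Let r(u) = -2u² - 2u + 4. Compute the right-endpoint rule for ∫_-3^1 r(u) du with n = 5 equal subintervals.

7.68

Δu = (1 − (-3))/5 = 0.8.
Right endpoints: -2.2, -1.4, -0.6, 0.2, 1.
r(-2.2) = -1.28, r(-1.4) = 2.88, r(-0.6) = 4.48, r(0.2) = 3.52, r(1) = 0.
Sum = Δu · [r(-2.2) + r(-1.4) + r(-0.6) + r(0.2) + r(1)].
Sum = 7.68.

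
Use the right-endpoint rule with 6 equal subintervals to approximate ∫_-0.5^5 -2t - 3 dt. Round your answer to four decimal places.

-46.2917

Δt = (5 − (-0.5))/6 = 11/12.
Right endpoints: 5/12, 4/3, 2.25, 19/6, 49/12, 5.
f(5/12) = -23/6, f(4/3) = -17/3, f(2.25) = -7.5, f(19/6) = -28/3, f(49/12) = -67/6, f(5) = -13.
Sum = Δt · [f(5/12) + f(4/3) + f(2.25) + ...].
Sum ≈ -46.2917.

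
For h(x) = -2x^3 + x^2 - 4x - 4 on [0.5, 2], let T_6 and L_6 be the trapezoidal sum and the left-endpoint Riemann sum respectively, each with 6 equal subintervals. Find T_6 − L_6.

-2.25

T_6 = -18.9453125.
L_6 = -16.6953125.
T_6 − L_6 = -2.25.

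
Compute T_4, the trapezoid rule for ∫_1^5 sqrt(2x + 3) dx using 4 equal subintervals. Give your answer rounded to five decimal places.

11.88319

Δx = (5 − 1)/4 = 1.
f(1) ≈ 2.23607, f(2) ≈ 2.64575, f(3) ≈ 3.00000, f(4) ≈ 3.31662, f(5) ≈ 3.60555.
T_4 = (Δx/2)·[f(x_0) + 2f(x_1) + 2f(x_2) + 2f(x_3) + f(x_4)].
Sum ≈ 11.88319.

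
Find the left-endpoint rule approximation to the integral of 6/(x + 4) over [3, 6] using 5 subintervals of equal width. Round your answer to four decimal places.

2.2191

Δx = (6 − 3)/5 = 0.6.
Left endpoints: 3, 3.6, 4.2, 4.8, 5.4.
f(3) = 6/7, f(3.6) = 15/19, f(4.2) = 30/41, f(4.8) = 15/22, f(5.4) = 30/47.
Sum = Δx · [f(3) + f(3.6) + f(4.2) + f(4.8) + f(5.4)].
Sum ≈ 2.2191.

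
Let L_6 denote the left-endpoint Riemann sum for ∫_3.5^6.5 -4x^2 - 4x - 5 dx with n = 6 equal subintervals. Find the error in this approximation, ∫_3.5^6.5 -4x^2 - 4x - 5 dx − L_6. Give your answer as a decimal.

-32.5

Exact integral: ∫_3.5^6.5 f(x) dx = -384.
L_6 = -351.5.
Error = -384 − (-351.5) = -32.5.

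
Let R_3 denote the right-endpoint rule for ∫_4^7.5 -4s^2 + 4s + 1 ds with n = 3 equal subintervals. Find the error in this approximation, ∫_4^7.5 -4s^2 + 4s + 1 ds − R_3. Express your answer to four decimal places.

88.9259

Exact integral: ∫_4^7.5 f(s) ds ≈ -393.166667.
R_3 ≈ -482.092593.
Error ≈ -393.166667 − (-482.092593) ≈ 88.9259.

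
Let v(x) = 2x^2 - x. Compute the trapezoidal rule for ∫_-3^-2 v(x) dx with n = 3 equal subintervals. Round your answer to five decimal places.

Δx = (-2 − (-3))/3 = 1/3.
v(-3) = 21, v(-8/3) = 152/9, v(-7/3) = 119/9, v(-2) = 10.
T_3 = (Δx/2)·[v(x_0) + 2v(x_1) + 2v(x_2) + v(x_3)].
Sum ≈ 15.20370.

15.20370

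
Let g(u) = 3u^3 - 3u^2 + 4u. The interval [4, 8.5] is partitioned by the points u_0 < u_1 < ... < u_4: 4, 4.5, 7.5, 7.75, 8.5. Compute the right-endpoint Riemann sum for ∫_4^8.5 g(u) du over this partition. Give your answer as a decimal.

Subinterval widths: 0.5, 3, 0.25, 0.75.
Right endpoints: 4.5, 7.5, 7.75, 8.5.
g(4.5) = 230.625, g(7.5) = 1126.875, g(7.75) = 1247.265625, g(8.5) = 1659.625.
Sum = Σ Δu_i · g(u_i).
Sum = 5052.47265625.

5052.47265625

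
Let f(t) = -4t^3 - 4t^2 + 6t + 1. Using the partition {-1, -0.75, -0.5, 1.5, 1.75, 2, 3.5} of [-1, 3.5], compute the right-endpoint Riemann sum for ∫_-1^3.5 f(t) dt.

Subinterval widths: 0.25, 0.25, 2, 0.25, 0.25, 1.5.
Right endpoints: -0.75, -0.5, 1.5, 1.75, 2, 3.5.
f(-0.75) = -4.0625, f(-0.5) = -2.5, f(1.5) = -12.5, f(1.75) = -22.1875, f(2) = -35, f(3.5) = -198.5.
Sum = Σ Δt_i · f(t_i).
Sum = -338.6875.

-338.6875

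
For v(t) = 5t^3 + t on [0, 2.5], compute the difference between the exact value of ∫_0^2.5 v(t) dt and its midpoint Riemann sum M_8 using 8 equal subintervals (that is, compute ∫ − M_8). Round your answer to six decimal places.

Exact integral: ∫_0^2.5 v(t) dt = 51.953125.
M_8 ≈ 51.57165527.
Error ≈ 51.953125 − 51.57165527 ≈ 0.381470.

0.381470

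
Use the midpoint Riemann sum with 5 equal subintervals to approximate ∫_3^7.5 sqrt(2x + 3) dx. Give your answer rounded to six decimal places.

Δx = (7.5 − 3)/5 = 0.9.
Midpoints: 3.45, 4.35, 5.25, 6.15, 7.05.
f(3.45) ≈ 3.146427, f(4.35) ≈ 3.420526, f(5.25) ≈ 3.674235, f(6.15) ≈ 3.911521, f(7.05) ≈ 4.135215.
Sum = Δx · [f(3.45) + f(4.35) + f(5.25) + f(6.15) + f(7.05)].
Sum ≈ 16.459131.

16.459131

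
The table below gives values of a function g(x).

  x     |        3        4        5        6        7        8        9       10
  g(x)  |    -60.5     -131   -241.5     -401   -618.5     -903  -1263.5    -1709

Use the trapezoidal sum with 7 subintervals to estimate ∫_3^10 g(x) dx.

-4443.25

Δx = 1.
T_7 = (1/2)·[(-60.5) + 2·(-131) + 2·(-241.5) + 2·(-401) + 2·(-618.5) + 2·(-903) + 2·(-1263.5) + (-1709)] = -4443.25.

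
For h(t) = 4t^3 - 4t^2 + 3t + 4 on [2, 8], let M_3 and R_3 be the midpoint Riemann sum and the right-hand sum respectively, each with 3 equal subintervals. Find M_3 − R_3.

-2130

M_3 = 3410.
R_3 = 5540.
M_3 − R_3 = -2130.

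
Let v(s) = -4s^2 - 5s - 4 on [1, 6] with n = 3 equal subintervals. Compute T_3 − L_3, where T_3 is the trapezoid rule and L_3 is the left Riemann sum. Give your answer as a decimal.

-137.5

T_3 ≈ -403.42593.
L_3 ≈ -265.92593.
T_3 − L_3 = -137.5.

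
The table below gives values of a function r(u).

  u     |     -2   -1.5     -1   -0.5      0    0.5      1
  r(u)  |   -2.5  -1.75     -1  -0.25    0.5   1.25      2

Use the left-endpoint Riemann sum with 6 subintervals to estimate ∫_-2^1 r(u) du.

Δu = 0.5.
Sum = 0.5·[(-2.5) + (-1.75) + (-1) + (-0.25) + 0.5 + 1.25] = -1.875.

-1.875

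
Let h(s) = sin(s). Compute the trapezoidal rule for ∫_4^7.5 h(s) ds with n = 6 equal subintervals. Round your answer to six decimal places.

Δs = (7.5 − 4)/6 = 7/12.
h(4) ≈ -0.756802, h(55/12) ≈ -0.991684, h(31/6) ≈ -0.898578, h(5.75) ≈ -0.508279, h(19/3) ≈ 0.050127, h(83/12) ≈ 0.591954, h(7.5) ≈ 0.938000.
T_6 = (Δs/2)·[h(s_0) + 2h(s_1) + ... + 2h(s_{5}) + h(s_6)].
Sum ≈ -0.971752.

-0.971752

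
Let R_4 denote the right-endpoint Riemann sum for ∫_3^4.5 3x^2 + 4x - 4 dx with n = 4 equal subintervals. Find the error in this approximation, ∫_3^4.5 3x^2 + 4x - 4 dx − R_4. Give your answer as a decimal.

-7.55859375

Exact integral: ∫_3^4.5 f(x) dx = 80.625.
R_4 = 88.18359375.
Error = 80.625 − 88.18359375 = -7.55859375.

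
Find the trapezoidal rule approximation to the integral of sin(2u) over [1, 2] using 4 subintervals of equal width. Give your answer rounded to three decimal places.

Δu = (2 − 1)/4 = 0.25.
f(1) ≈ 0.909, f(1.25) ≈ 0.598, f(1.5) ≈ 0.141, f(1.75) ≈ -0.351, f(2) ≈ -0.757.
T_4 = (Δu/2)·[f(u_0) + 2f(u_1) + 2f(u_2) + 2f(u_3) + f(u_4)].
Sum ≈ 0.116.

0.116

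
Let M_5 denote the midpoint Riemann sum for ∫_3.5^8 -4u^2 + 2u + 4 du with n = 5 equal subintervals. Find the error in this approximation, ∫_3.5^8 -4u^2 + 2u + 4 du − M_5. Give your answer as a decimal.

-1.215

Exact integral: ∫_3.5^8 f(u) du = -555.75.
M_5 = -554.535.
Error = -555.75 − (-554.535) = -1.215.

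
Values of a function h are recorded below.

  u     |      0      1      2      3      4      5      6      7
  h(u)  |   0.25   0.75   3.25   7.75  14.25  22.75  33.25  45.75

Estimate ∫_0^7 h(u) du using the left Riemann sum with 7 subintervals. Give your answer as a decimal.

82.25

Δu = 1.
Sum = 1·[0.25 + 0.75 + 3.25 + 7.75 + 14.25 + 22.75 + 33.25] = 82.25.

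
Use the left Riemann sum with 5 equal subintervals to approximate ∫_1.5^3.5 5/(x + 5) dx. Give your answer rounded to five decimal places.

1.37817

Δx = (3.5 − 1.5)/5 = 0.4.
Left endpoints: 1.5, 1.9, 2.3, 2.7, 3.1.
f(1.5) = 10/13, f(1.9) = 50/69, f(2.3) = 50/73, f(2.7) = 50/77, f(3.1) = 50/81.
Sum = Δx · [f(1.5) + f(1.9) + f(2.3) + f(2.7) + f(3.1)].
Sum ≈ 1.37817.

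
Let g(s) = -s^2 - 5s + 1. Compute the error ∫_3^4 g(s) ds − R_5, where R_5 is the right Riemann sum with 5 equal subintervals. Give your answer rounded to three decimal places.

1.207

Exact integral: ∫_3^4 g(s) ds ≈ -28.83333.
R_5 = -30.04.
Error ≈ -28.83333 − (-30.04) ≈ 1.207.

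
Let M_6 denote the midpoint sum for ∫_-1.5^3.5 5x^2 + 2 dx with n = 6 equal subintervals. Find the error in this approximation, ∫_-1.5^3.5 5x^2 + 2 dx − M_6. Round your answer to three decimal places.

Exact integral: ∫_-1.5^3.5 f(x) dx ≈ 87.08333.
M_6 ≈ 85.63657.
Error ≈ 87.08333 − 85.63657 ≈ 1.447.

1.447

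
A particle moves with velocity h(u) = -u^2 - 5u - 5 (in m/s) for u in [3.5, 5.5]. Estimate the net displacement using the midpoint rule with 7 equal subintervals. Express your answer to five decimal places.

Δu = (5.5 − 3.5)/7 = 2/7.
Midpoints: 51/14, 55/14, 59/14, 4.5, 67/14, 71/14, 75/14.
h(51/14) = -7151/196, h(55/14) = -7855/196, h(59/14) = -8591/196, h(4.5) = -47.75, h(67/14) = -10159/196, h(71/14) = -10991/196, h(75/14) = -11855/196.
Sum = Δu · [h(51/14) + h(55/14) + h(59/14) + ...].
Sum ≈ -96.15306.

-96.15306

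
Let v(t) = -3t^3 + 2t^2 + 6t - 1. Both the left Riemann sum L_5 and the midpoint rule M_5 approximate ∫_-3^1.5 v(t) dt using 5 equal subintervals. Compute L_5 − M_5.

42.9046875

L_5 = 92.7.
M_5 = 49.7953125.
L_5 − M_5 = 42.9046875.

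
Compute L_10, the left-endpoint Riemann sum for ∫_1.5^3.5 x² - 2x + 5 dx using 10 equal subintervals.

12.58

Δx = (3.5 − 1.5)/10 = 0.2.
Left endpoints: 1.5, 1.7, 1.9, 2.1, 2.3, 2.5, 2.7, 2.9, 3.1, 3.3.
f(1.5) = 4.25, f(1.7) = 4.49, f(1.9) = 4.81, f(2.1) = 5.21, f(2.3) = 5.69, f(2.5) = 6.25, f(2.7) = 6.89, f(2.9) = 7.61, f(3.1) = 8.41, f(3.3) = 9.29.
Sum = Δx · [f(1.5) + f(1.7) + f(1.9) + ...].
Sum = 12.58.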